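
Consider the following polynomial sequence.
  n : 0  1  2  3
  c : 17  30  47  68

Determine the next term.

93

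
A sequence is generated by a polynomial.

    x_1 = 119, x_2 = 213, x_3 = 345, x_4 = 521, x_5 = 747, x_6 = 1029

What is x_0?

57

First differences: 94, 132, 176, 226, 282
Second differences: 38, 44, 50, 56
Third differences: 6, 6, 6
The third differences are constant at 6.
Work back: 38 − 6 = 32;  94 − 32 = 62;  119 − 62 = 57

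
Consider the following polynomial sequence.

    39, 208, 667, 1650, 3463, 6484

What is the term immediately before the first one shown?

-2

D1: 169  459  983  1813  3021
D2: 290  524  830  1208
D3: 234  306  378
D4: 72  72
The fourth differences are constant at 72.
Work back: 234 − 72 = 162;  290 − 162 = 128;  169 − 128 = 41;  39 − 41 = -2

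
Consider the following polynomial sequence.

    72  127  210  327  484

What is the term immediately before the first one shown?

55, 83, 117, 157
28, 34, 40
6, 6
The third differences are constant at 6.
Work back: 28 − 6 = 22;  55 − 22 = 33;  72 − 33 = 39

39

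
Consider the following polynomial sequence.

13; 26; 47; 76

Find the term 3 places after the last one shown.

211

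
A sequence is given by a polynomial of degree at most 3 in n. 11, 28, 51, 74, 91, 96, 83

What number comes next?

D1: 17, 23, 23, 17, 5, -13
D2: 6, 0, -6, -12, -18
D3: -6, -6, -6, -6
Constant third difference = -6, so extend:
-18 − 6 = -24;  -13 − 24 = -37;  83 − 37 = 46

46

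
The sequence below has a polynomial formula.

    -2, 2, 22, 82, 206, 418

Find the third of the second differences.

First differences: 4, 20, 60, 124, 212
Second differences: 16, 40, 64, 88
Third differences: 24, 24, 24

64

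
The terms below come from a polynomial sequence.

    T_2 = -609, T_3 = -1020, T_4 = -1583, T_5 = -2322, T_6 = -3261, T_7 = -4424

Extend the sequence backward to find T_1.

-326

D1: -411  -563  -739  -939  -1163
D2: -152  -176  -200  -224
D3: -24  -24  -24
The third differences are constant at -24.
Work back: -152 + 24 = -128;  -411 + 128 = -283;  -609 + 283 = -326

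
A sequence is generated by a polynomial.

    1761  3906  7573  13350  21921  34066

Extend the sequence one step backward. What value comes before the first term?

Δ: 2145, 3667, 5777, 8571, 12145
Δ²: 1522, 2110, 2794, 3574
Δ³: 588, 684, 780
Δ⁴: 96, 96
The fourth differences are constant at 96.
Work back: 588 − 96 = 492;  1522 − 492 = 1030;  2145 − 1030 = 1115;  1761 − 1115 = 646

646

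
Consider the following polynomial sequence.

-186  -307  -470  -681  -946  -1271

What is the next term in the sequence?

-1662

Δ: -121, -163, -211, -265, -325
Δ²: -42, -48, -54, -60
Δ³: -6, -6, -6
Constant third difference = -6, so extend:
-60 − 6 = -66;  -325 − 66 = -391;  -1271 − 391 = -1662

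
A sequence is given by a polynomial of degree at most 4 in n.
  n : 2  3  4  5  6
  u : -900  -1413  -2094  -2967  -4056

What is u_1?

-531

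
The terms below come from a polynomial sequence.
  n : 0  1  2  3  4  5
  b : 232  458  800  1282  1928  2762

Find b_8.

First differences: 226 , 342 , 482 , 646 , 834
Second differences: 116 , 140 , 164 , 188
Third differences: 24 , 24 , 24
Constant third difference = 24, so extend:
188 + 24 = 212;  834 + 212 = 1046;  2762 + 1046 = 3808
212 + 24 = 236;  1046 + 236 = 1282;  3808 + 1282 = 5090
236 + 24 = 260;  1282 + 260 = 1542;  5090 + 1542 = 6632

6632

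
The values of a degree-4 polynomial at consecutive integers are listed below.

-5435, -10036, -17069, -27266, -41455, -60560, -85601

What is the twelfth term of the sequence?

-342266

First differences: -4601, -7033, -10197, -14189, -19105, -25041
Second differences: -2432, -3164, -3992, -4916, -5936
Third differences: -732, -828, -924, -1020
Fourth differences: -96, -96, -96
The fourth differences are constant (-96).
-1020 − 96 = -1116;  -5936 − 1116 = -7052;  -25041 − 7052 = -32093;  -85601 − 32093 = -117694
-1116 − 96 = -1212;  -7052 − 1212 = -8264;  -32093 − 8264 = -40357;  -117694 − 40357 = -158051
-1212 − 96 = -1308;  -8264 − 1308 = -9572;  -40357 − 9572 = -49929;  -158051 − 49929 = -207980
-1308 − 96 = -1404;  -9572 − 1404 = -10976;  -49929 − 10976 = -60905;  -207980 − 60905 = -268885
-1404 − 96 = -1500;  -10976 − 1500 = -12476;  -60905 − 12476 = -73381;  -268885 − 73381 = -342266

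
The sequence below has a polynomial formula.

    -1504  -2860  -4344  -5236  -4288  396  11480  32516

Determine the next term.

68064

Δ: -1356 , -1484 , -892 , 948 , 4684 , 11084 , 21036
Δ²: -128 , 592 , 1840 , 3736 , 6400 , 9952
Δ³: 720 , 1248 , 1896 , 2664 , 3552
Δ⁴: 528 , 648 , 768 , 888
Δ⁵: 120 , 120 , 120
The fifth differences are constant (120).
888 + 120 = 1008;  3552 + 1008 = 4560;  9952 + 4560 = 14512;  21036 + 14512 = 35548;  32516 + 35548 = 68064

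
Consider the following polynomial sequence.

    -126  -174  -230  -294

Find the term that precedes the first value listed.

D1: -48, -56, -64
D2: -8, -8
The second differences are constant at -8.
Work back: -48 + 8 = -40;  -126 + 40 = -86

-86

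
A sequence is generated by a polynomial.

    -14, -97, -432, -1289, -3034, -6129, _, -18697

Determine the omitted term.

-11132

Using the first 6 terms:
First differences: -83, -335, -857, -1745, -3095
Second differences: -252, -522, -888, -1350
Third differences: -270, -366, -462
Fourth differences: -96, -96
Constant fourth difference = -96.
Extend forward: -462 − 96 = -558;  -1350 − 558 = -1908;  -3095 − 1908 = -5003;  -6129 − 5003 = -11132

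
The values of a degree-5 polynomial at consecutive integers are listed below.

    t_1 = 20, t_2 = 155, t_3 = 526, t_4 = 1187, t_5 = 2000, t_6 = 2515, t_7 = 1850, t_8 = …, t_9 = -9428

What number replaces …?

Using the first 7 terms:
First differences: 135  371  661  813  515  -665
Second differences: 236  290  152  -298  -1180
Third differences: 54  -138  -450  -882
Fourth differences: -192  -312  -432
Fifth differences: -120  -120
Constant fifth difference = -120.
Extend forward: -432 − 120 = -552;  -882 − 552 = -1434;  -1180 − 1434 = -2614;  -665 − 2614 = -3279;  1850 − 3279 = -1429

-1429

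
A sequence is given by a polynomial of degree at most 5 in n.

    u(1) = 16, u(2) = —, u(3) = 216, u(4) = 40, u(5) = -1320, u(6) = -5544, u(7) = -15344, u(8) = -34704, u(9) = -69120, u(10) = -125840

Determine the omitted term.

96

Using the last 8 terms:
-176  -1360  -4224  -9800  -19360  -34416  -56720
-1184  -2864  -5576  -9560  -15056  -22304
-1680  -2712  -3984  -5496  -7248
-1032  -1272  -1512  -1752
-240  -240  -240
Constant fifth difference = -240.
Extend backward: -1032 + 240 = -792;  -1680 + 792 = -888;  -1184 + 888 = -296;  -176 + 296 = 120;  216 − 120 = 96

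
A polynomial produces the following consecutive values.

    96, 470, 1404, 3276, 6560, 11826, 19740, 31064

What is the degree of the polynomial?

4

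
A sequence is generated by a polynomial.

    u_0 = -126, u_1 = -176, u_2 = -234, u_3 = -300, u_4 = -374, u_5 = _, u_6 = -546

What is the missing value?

Using the first 5 terms:
-50, -58, -66, -74
-8, -8, -8
Constant second difference = -8.
Extend forward: -74 − 8 = -82;  -374 − 82 = -456

-456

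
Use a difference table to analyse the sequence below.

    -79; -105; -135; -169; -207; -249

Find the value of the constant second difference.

-4

D1: -26, -30, -34, -38, -42
D2: -4, -4, -4, -4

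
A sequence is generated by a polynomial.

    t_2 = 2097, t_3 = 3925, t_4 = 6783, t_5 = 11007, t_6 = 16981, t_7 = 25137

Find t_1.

1011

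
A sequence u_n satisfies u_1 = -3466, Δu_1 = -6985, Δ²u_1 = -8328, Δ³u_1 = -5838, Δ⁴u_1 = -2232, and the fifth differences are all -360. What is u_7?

-322696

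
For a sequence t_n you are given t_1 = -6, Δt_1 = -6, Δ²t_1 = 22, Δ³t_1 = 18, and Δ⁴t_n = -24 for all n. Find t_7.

288

Build the table forward from the leading diagonal:
Fourth differences: -24  -24  -24  -24  -24  -24  -24
Third differences: 18  -6  -30  -54  -78  -102  -126
Second differences: 22  40  34  4  -50  -128  -230
First differences: -6  16  56  90  94  44  -84
t: -6  -12  4  60  150  244  288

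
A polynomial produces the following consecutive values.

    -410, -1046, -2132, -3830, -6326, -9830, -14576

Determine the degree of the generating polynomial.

Δ: -636, -1086, -1698, -2496, -3504, -4746
Δ²: -450, -612, -798, -1008, -1242
Δ³: -162, -186, -210, -234
Δ⁴: -24, -24, -24
The fourth differences are constant, so the polynomial has degree 4.

4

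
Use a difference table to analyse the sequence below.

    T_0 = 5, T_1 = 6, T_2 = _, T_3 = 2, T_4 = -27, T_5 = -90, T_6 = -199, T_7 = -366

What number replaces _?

9

Using the last 5 terms:
Δ: -29, -63, -109, -167
Δ²: -34, -46, -58
Δ³: -12, -12
Constant third difference = -12.
Extend backward: -34 + 12 = -22;  -29 + 22 = -7;  2 + 7 = 9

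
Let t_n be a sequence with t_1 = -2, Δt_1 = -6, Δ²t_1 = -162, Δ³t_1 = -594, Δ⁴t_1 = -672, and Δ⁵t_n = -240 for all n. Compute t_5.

Build the table forward from the leading diagonal:
Δ⁵: -240  -240  -240  -240  -240
Δ⁴: -672  -912  -1152  -1392  -1632
Δ³: -594  -1266  -2178  -3330  -4722
Δ²: -162  -756  -2022  -4200  -7530
Δ: -6  -168  -924  -2946  -7146
t: -2  -8  -176  -1100  -4046

-4046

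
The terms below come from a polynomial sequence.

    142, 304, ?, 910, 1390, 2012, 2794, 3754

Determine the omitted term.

554

Using the last 5 terms:
480  622  782  960
142  160  178
18  18
Constant third difference = 18.
Extend backward: 142 − 18 = 124;  480 − 124 = 356;  910 − 356 = 554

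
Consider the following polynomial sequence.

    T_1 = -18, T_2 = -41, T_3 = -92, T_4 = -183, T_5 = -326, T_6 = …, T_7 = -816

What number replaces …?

-533

Using the first 5 terms:
D1: -23, -51, -91, -143
D2: -28, -40, -52
D3: -12, -12
Constant third difference = -12.
Extend forward: -52 − 12 = -64;  -143 − 64 = -207;  -326 − 207 = -533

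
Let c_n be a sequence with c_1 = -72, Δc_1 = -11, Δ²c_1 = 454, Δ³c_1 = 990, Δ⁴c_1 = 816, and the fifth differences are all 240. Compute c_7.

Build the table forward from the leading diagonal:
Δ⁵: 240, 240, 240, 240, 240, 240, 240
Δ⁴: 816, 1056, 1296, 1536, 1776, 2016, 2256
Δ³: 990, 1806, 2862, 4158, 5694, 7470, 9486
Δ²: 454, 1444, 3250, 6112, 10270, 15964, 23434
Δ: -11, 443, 1887, 5137, 11249, 21519, 37483
c: -72, -83, 360, 2247, 7384, 18633, 40152

40152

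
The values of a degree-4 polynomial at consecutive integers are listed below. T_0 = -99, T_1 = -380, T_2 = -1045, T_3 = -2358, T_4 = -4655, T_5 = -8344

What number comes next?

D1: -281 , -665 , -1313 , -2297 , -3689
D2: -384 , -648 , -984 , -1392
D3: -264 , -336 , -408
D4: -72 , -72
Fourth differences constant at -72.
-408 − 72 = -480;  -1392 − 480 = -1872;  -3689 − 1872 = -5561;  -8344 − 5561 = -13905

-13905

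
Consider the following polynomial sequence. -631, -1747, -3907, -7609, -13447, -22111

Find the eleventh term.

-138691

Δ: -1116, -2160, -3702, -5838, -8664
Δ²: -1044, -1542, -2136, -2826
Δ³: -498, -594, -690
Δ⁴: -96, -96
The fourth differences are constant (-96).
-690 − 96 = -786;  -2826 − 786 = -3612;  -8664 − 3612 = -12276;  -22111 − 12276 = -34387
-786 − 96 = -882;  -3612 − 882 = -4494;  -12276 − 4494 = -16770;  -34387 − 16770 = -51157
-882 − 96 = -978;  -4494 − 978 = -5472;  -16770 − 5472 = -22242;  -51157 − 22242 = -73399
-978 − 96 = -1074;  -5472 − 1074 = -6546;  -22242 − 6546 = -28788;  -73399 − 28788 = -102187
-1074 − 96 = -1170;  -6546 − 1170 = -7716;  -28788 − 7716 = -36504;  -102187 − 36504 = -138691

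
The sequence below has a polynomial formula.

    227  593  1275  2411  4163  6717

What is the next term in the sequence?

366, 682, 1136, 1752, 2554
316, 454, 616, 802
138, 162, 186
24, 24
Fourth differences constant at 24.
186 + 24 = 210;  802 + 210 = 1012;  2554 + 1012 = 3566;  6717 + 3566 = 10283

10283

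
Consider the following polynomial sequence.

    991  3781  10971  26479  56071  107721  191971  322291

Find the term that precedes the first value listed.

171

2790  7190  15508  29592  51650  84250  130320
4400  8318  14084  22058  32600  46070
3918  5766  7974  10542  13470
1848  2208  2568  2928
360  360  360
The fifth differences are constant at 360.
Work back: 1848 − 360 = 1488;  3918 − 1488 = 2430;  4400 − 2430 = 1970;  2790 − 1970 = 820;  991 − 820 = 171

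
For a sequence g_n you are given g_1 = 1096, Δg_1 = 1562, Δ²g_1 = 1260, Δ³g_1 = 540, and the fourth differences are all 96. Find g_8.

60750

Build the table forward from the leading diagonal:
Fourth differences: 96, 96, 96, 96, 96, 96, 96, 96
Third differences: 540, 636, 732, 828, 924, 1020, 1116, 1212
Second differences: 1260, 1800, 2436, 3168, 3996, 4920, 5940, 7056
First differences: 1562, 2822, 4622, 7058, 10226, 14222, 19142, 25082
g: 1096, 2658, 5480, 10102, 17160, 27386, 41608, 60750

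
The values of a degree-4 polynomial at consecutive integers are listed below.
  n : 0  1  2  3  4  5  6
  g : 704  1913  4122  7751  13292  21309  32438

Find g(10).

123314

D1: 1209  2209  3629  5541  8017  11129
D2: 1000  1420  1912  2476  3112
D3: 420  492  564  636
D4: 72  72  72
Constant fourth difference = 72, so extend:
636 + 72 = 708;  3112 + 708 = 3820;  11129 + 3820 = 14949;  32438 + 14949 = 47387
708 + 72 = 780;  3820 + 780 = 4600;  14949 + 4600 = 19549;  47387 + 19549 = 66936
780 + 72 = 852;  4600 + 852 = 5452;  19549 + 5452 = 25001;  66936 + 25001 = 91937
852 + 72 = 924;  5452 + 924 = 6376;  25001 + 6376 = 31377;  91937 + 31377 = 123314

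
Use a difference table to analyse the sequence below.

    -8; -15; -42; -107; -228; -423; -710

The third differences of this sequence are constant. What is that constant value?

-18

Δ: -7, -27, -65, -121, -195, -287
Δ²: -20, -38, -56, -74, -92
Δ³: -18, -18, -18, -18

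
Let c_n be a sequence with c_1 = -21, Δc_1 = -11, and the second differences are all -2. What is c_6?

-96

Build the table forward from the leading diagonal:
D2: -2, -2, -2, -2, -2, -2
D1: -11, -13, -15, -17, -19, -21
c: -21, -32, -45, -60, -77, -96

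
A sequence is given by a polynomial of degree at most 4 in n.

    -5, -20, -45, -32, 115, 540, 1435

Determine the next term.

First differences: -15, -25, 13, 147, 425, 895
Second differences: -10, 38, 134, 278, 470
Third differences: 48, 96, 144, 192
Fourth differences: 48, 48, 48
Constant fourth difference = 48, so extend:
192 + 48 = 240;  470 + 240 = 710;  895 + 710 = 1605;  1435 + 1605 = 3040

3040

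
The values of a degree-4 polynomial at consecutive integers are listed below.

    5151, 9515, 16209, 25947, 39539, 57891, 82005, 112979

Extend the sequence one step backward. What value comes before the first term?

2499

D1: 4364, 6694, 9738, 13592, 18352, 24114, 30974
D2: 2330, 3044, 3854, 4760, 5762, 6860
D3: 714, 810, 906, 1002, 1098
D4: 96, 96, 96, 96
The fourth differences are constant at 96.
Work back: 714 − 96 = 618;  2330 − 618 = 1712;  4364 − 1712 = 2652;  5151 − 2652 = 2499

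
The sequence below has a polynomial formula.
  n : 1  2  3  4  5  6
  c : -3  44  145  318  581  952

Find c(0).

D1: 47, 101, 173, 263, 371
D2: 54, 72, 90, 108
D3: 18, 18, 18
The third differences are constant at 18.
Work back: 54 − 18 = 36;  47 − 36 = 11;  -3 − 11 = -14

-14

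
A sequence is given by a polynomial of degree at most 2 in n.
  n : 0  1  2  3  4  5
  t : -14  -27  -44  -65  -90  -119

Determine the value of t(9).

-13, -17, -21, -25, -29
-4, -4, -4, -4
Constant second difference = -4, so extend:
-29 − 4 = -33;  -119 − 33 = -152
-33 − 4 = -37;  -152 − 37 = -189
-37 − 4 = -41;  -189 − 41 = -230
-41 − 4 = -45;  -230 − 45 = -275

-275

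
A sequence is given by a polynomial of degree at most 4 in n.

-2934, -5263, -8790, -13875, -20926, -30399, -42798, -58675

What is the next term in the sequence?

-78630

Δ: -2329, -3527, -5085, -7051, -9473, -12399, -15877
Δ²: -1198, -1558, -1966, -2422, -2926, -3478
Δ³: -360, -408, -456, -504, -552
Δ⁴: -48, -48, -48, -48
Fourth differences constant at -48.
-552 − 48 = -600;  -3478 − 600 = -4078;  -15877 − 4078 = -19955;  -58675 − 19955 = -78630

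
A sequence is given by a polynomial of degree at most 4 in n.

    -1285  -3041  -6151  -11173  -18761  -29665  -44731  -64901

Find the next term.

First differences: -1756, -3110, -5022, -7588, -10904, -15066, -20170
Second differences: -1354, -1912, -2566, -3316, -4162, -5104
Third differences: -558, -654, -750, -846, -942
Fourth differences: -96, -96, -96, -96
Constant fourth difference = -96, so extend:
-942 − 96 = -1038;  -5104 − 1038 = -6142;  -20170 − 6142 = -26312;  -64901 − 26312 = -91213

-91213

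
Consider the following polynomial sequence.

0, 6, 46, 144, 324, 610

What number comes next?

D1: 6  40  98  180  286
D2: 34  58  82  106
D3: 24  24  24
Third differences constant at 24.
106 + 24 = 130;  286 + 130 = 416;  610 + 416 = 1026

1026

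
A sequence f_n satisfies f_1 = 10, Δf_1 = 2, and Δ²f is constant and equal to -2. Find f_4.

10

Build the table forward from the leading diagonal:
Second differences: -2, -2, -2, -2
First differences: 2, 0, -2, -4
f: 10, 12, 12, 10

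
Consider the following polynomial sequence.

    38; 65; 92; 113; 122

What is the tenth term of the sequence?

-223

Δ: 27, 27, 21, 9
Δ²: 0, -6, -12
Δ³: -6, -6
Constant third difference = -6, so extend:
-12 − 6 = -18;  9 − 18 = -9;  122 − 9 = 113
-18 − 6 = -24;  -9 − 24 = -33;  113 − 33 = 80
-24 − 6 = -30;  -33 − 30 = -63;  80 − 63 = 17
-30 − 6 = -36;  -63 − 36 = -99;  17 − 99 = -82
-36 − 6 = -42;  -99 − 42 = -141;  -82 − 141 = -223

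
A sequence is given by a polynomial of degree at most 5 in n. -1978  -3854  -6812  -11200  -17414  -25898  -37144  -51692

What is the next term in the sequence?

-70130

Δ: -1876  -2958  -4388  -6214  -8484  -11246  -14548
Δ²: -1082  -1430  -1826  -2270  -2762  -3302
Δ³: -348  -396  -444  -492  -540
Δ⁴: -48  -48  -48  -48
Constant fourth difference = -48, so extend:
-540 − 48 = -588;  -3302 − 588 = -3890;  -14548 − 3890 = -18438;  -51692 − 18438 = -70130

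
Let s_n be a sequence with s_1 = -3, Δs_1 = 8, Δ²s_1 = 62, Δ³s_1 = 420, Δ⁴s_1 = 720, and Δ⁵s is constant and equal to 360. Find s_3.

Build the table forward from the leading diagonal:
Δ⁵: 360  360  360
Δ⁴: 720  1080  1440
Δ³: 420  1140  2220
Δ²: 62  482  1622
Δ: 8  70  552
s: -3  5  75

75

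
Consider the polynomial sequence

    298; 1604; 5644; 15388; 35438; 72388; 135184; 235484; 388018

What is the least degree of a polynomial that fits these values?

1306, 4040, 9744, 20050, 36950, 62796, 100300, 152534
2734, 5704, 10306, 16900, 25846, 37504, 52234
2970, 4602, 6594, 8946, 11658, 14730
1632, 1992, 2352, 2712, 3072
360, 360, 360, 360
The fifth differences are constant, so the polynomial has degree 5.

5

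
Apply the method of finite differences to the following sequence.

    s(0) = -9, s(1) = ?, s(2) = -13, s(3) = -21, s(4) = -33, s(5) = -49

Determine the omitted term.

Using the last 4 terms:
Δ: -8, -12, -16
Δ²: -4, -4
Constant second difference = -4.
Extend backward: -8 + 4 = -4;  -13 + 4 = -9

-9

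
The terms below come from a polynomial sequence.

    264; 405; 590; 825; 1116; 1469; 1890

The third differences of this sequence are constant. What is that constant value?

D1: 141, 185, 235, 291, 353, 421
D2: 44, 50, 56, 62, 68
D3: 6, 6, 6, 6

6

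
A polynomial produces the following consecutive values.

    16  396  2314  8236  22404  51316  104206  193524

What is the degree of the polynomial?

5

Δ: 380, 1918, 5922, 14168, 28912, 52890, 89318
Δ²: 1538, 4004, 8246, 14744, 23978, 36428
Δ³: 2466, 4242, 6498, 9234, 12450
Δ⁴: 1776, 2256, 2736, 3216
Δ⁵: 480, 480, 480
The fifth differences are constant, so the polynomial has degree 5.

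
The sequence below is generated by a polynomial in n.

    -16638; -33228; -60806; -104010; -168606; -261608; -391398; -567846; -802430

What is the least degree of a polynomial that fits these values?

-16590, -27578, -43204, -64596, -93002, -129790, -176448, -234584
-10988, -15626, -21392, -28406, -36788, -46658, -58136
-4638, -5766, -7014, -8382, -9870, -11478
-1128, -1248, -1368, -1488, -1608
-120, -120, -120, -120
The fifth differences are constant, so the polynomial has degree 5.

5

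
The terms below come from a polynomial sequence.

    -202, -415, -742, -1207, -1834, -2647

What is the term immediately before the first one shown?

-79

D1: -213, -327, -465, -627, -813
D2: -114, -138, -162, -186
D3: -24, -24, -24
The third differences are constant at -24.
Work back: -114 + 24 = -90;  -213 + 90 = -123;  -202 + 123 = -79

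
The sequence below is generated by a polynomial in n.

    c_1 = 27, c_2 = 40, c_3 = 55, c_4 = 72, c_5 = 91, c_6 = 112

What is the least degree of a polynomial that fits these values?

2

First differences: 13, 15, 17, 19, 21
Second differences: 2, 2, 2, 2
The second differences are constant, so the polynomial has degree 2.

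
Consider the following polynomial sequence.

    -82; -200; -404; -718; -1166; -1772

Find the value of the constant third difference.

-24

D1: -118, -204, -314, -448, -606
D2: -86, -110, -134, -158
D3: -24, -24, -24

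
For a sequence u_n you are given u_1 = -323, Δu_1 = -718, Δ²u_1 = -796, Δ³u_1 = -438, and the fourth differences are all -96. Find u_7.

Build the table forward from the leading diagonal:
D4: -96, -96, -96, -96, -96, -96, -96
D3: -438, -534, -630, -726, -822, -918, -1014
D2: -796, -1234, -1768, -2398, -3124, -3946, -4864
D1: -718, -1514, -2748, -4516, -6914, -10038, -13984
u: -323, -1041, -2555, -5303, -9819, -16733, -26771

-26771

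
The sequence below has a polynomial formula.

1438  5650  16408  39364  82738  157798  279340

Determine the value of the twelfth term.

2409580

D1: 4212 , 10758 , 22956 , 43374 , 75060 , 121542
D2: 6546 , 12198 , 20418 , 31686 , 46482
D3: 5652 , 8220 , 11268 , 14796
D4: 2568 , 3048 , 3528
D5: 480 , 480
The fifth differences are constant (480).
3528 + 480 = 4008;  14796 + 4008 = 18804;  46482 + 18804 = 65286;  121542 + 65286 = 186828;  279340 + 186828 = 466168
4008 + 480 = 4488;  18804 + 4488 = 23292;  65286 + 23292 = 88578;  186828 + 88578 = 275406;  466168 + 275406 = 741574
4488 + 480 = 4968;  23292 + 4968 = 28260;  88578 + 28260 = 116838;  275406 + 116838 = 392244;  741574 + 392244 = 1133818
4968 + 480 = 5448;  28260 + 5448 = 33708;  116838 + 33708 = 150546;  392244 + 150546 = 542790;  1133818 + 542790 = 1676608
5448 + 480 = 5928;  33708 + 5928 = 39636;  150546 + 39636 = 190182;  542790 + 190182 = 732972;  1676608 + 732972 = 2409580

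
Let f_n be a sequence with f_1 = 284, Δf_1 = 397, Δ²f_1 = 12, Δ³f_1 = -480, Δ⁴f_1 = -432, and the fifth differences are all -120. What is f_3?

1090

Build the table forward from the leading diagonal:
Δ⁵: -120, -120, -120
Δ⁴: -432, -552, -672
Δ³: -480, -912, -1464
Δ²: 12, -468, -1380
Δ: 397, 409, -59
f: 284, 681, 1090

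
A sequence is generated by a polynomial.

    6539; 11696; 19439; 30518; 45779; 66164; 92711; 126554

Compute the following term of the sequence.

168923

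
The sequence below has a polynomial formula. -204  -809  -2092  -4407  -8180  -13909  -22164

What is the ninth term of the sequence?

Δ: -605  -1283  -2315  -3773  -5729  -8255
Δ²: -678  -1032  -1458  -1956  -2526
Δ³: -354  -426  -498  -570
Δ⁴: -72  -72  -72
Constant fourth difference = -72, so extend:
-570 − 72 = -642;  -2526 − 642 = -3168;  -8255 − 3168 = -11423;  -22164 − 11423 = -33587
-642 − 72 = -714;  -3168 − 714 = -3882;  -11423 − 3882 = -15305;  -33587 − 15305 = -48892

-48892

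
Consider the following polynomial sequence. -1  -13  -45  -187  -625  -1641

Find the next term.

-3613

First differences: -12, -32, -142, -438, -1016
Second differences: -20, -110, -296, -578
Third differences: -90, -186, -282
Fourth differences: -96, -96
The fourth differences are constant (-96).
-282 − 96 = -378;  -578 − 378 = -956;  -1016 − 956 = -1972;  -1641 − 1972 = -3613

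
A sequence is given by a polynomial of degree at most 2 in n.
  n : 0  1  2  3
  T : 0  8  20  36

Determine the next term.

D1: 8 , 12 , 16
D2: 4 , 4
The second differences are constant (4).
16 + 4 = 20;  36 + 20 = 56

56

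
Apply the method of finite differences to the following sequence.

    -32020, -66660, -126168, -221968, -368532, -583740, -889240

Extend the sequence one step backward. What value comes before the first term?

-13512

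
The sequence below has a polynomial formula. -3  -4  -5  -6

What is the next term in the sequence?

-7

First differences: -1, -1, -1
The first differences are constant (-1).
-6 − 1 = -7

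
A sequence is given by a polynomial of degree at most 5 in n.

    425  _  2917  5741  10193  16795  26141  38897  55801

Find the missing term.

Using the last 7 terms:
2824  4452  6602  9346  12756  16904
1628  2150  2744  3410  4148
522  594  666  738
72  72  72
Constant fourth difference = 72.
Extend backward: 522 − 72 = 450;  1628 − 450 = 1178;  2824 − 1178 = 1646;  2917 − 1646 = 1271

1271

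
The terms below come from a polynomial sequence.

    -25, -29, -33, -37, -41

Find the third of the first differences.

-4

Δ: -4, -4, -4, -4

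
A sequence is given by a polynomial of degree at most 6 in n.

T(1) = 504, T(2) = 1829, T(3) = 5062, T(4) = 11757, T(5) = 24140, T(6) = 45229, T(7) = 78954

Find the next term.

130277

D1: 1325, 3233, 6695, 12383, 21089, 33725
D2: 1908, 3462, 5688, 8706, 12636
D3: 1554, 2226, 3018, 3930
D4: 672, 792, 912
D5: 120, 120
Constant fifth difference = 120, so extend:
912 + 120 = 1032;  3930 + 1032 = 4962;  12636 + 4962 = 17598;  33725 + 17598 = 51323;  78954 + 51323 = 130277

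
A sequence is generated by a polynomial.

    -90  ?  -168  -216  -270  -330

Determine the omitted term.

-126

Using the last 4 terms:
First differences: -48, -54, -60
Second differences: -6, -6
Constant second difference = -6.
Extend backward: -48 + 6 = -42;  -168 + 42 = -126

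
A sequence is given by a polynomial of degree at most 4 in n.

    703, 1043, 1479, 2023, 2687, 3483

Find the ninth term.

6783

Δ: 340 , 436 , 544 , 664 , 796
Δ²: 96 , 108 , 120 , 132
Δ³: 12 , 12 , 12
Constant third difference = 12, so extend:
132 + 12 = 144;  796 + 144 = 940;  3483 + 940 = 4423
144 + 12 = 156;  940 + 156 = 1096;  4423 + 1096 = 5519
156 + 12 = 168;  1096 + 168 = 1264;  5519 + 1264 = 6783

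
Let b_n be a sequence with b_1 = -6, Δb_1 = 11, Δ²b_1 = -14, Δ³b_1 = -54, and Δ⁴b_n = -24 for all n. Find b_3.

Build the table forward from the leading diagonal:
Δ⁴: -24, -24, -24
Δ³: -54, -78, -102
Δ²: -14, -68, -146
Δ: 11, -3, -71
b: -6, 5, 2

2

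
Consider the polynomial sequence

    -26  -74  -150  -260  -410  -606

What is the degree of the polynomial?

3

Δ: -48, -76, -110, -150, -196
Δ²: -28, -34, -40, -46
Δ³: -6, -6, -6
The third differences are constant, so the polynomial has degree 3.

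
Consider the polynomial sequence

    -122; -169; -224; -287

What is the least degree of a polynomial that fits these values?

-47, -55, -63
-8, -8
The second differences are constant, so the polynomial has degree 2.

2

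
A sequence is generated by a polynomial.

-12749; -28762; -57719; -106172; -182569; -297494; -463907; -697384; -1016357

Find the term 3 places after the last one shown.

D1: -16013, -28957, -48453, -76397, -114925, -166413, -233477, -318973
D2: -12944, -19496, -27944, -38528, -51488, -67064, -85496
D3: -6552, -8448, -10584, -12960, -15576, -18432
D4: -1896, -2136, -2376, -2616, -2856
D5: -240, -240, -240, -240
Fifth differences constant at -240.
-2856 − 240 = -3096;  -18432 − 3096 = -21528;  -85496 − 21528 = -107024;  -318973 − 107024 = -425997;  -1016357 − 425997 = -1442354
-3096 − 240 = -3336;  -21528 − 3336 = -24864;  -107024 − 24864 = -131888;  -425997 − 131888 = -557885;  -1442354 − 557885 = -2000239
-3336 − 240 = -3576;  -24864 − 3576 = -28440;  -131888 − 28440 = -160328;  -557885 − 160328 = -718213;  -2000239 − 718213 = -2718452

-2718452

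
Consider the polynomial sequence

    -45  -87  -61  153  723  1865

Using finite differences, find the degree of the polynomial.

4

D1: -42, 26, 214, 570, 1142
D2: 68, 188, 356, 572
D3: 120, 168, 216
D4: 48, 48
The fourth differences are constant, so the polynomial has degree 4.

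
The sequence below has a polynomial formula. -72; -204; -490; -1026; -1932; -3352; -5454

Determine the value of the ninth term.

-132, -286, -536, -906, -1420, -2102
-154, -250, -370, -514, -682
-96, -120, -144, -168
-24, -24, -24
The fourth differences are constant (-24).
-168 − 24 = -192;  -682 − 192 = -874;  -2102 − 874 = -2976;  -5454 − 2976 = -8430
-192 − 24 = -216;  -874 − 216 = -1090;  -2976 − 1090 = -4066;  -8430 − 4066 = -12496

-12496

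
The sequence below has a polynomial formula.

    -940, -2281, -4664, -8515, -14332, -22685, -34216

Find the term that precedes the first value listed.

-287

Δ: -1341, -2383, -3851, -5817, -8353, -11531
Δ²: -1042, -1468, -1966, -2536, -3178
Δ³: -426, -498, -570, -642
Δ⁴: -72, -72, -72
The fourth differences are constant at -72.
Work back: -426 + 72 = -354;  -1042 + 354 = -688;  -1341 + 688 = -653;  -940 + 653 = -287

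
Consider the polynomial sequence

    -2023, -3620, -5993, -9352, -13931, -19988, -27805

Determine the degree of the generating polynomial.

First differences: -1597, -2373, -3359, -4579, -6057, -7817
Second differences: -776, -986, -1220, -1478, -1760
Third differences: -210, -234, -258, -282
Fourth differences: -24, -24, -24
The fourth differences are constant, so the polynomial has degree 4.

4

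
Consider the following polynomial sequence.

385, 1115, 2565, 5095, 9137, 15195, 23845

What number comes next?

35735

Δ: 730 , 1450 , 2530 , 4042 , 6058 , 8650
Δ²: 720 , 1080 , 1512 , 2016 , 2592
Δ³: 360 , 432 , 504 , 576
Δ⁴: 72 , 72 , 72
The fourth differences are constant (72).
576 + 72 = 648;  2592 + 648 = 3240;  8650 + 3240 = 11890;  23845 + 11890 = 35735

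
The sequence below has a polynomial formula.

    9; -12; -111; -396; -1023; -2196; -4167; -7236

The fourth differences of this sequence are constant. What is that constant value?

-48

First differences: -21, -99, -285, -627, -1173, -1971, -3069
Second differences: -78, -186, -342, -546, -798, -1098
Third differences: -108, -156, -204, -252, -300
Fourth differences: -48, -48, -48, -48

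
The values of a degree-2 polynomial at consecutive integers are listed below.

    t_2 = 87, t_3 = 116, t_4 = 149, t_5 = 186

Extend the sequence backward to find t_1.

D1: 29  33  37
D2: 4  4
The second differences are constant at 4.
Work back: 29 − 4 = 25;  87 − 25 = 62

62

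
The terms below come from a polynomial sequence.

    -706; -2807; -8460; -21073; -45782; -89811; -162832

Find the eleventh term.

D1: -2101 , -5653 , -12613 , -24709 , -44029 , -73021
D2: -3552 , -6960 , -12096 , -19320 , -28992
D3: -3408 , -5136 , -7224 , -9672
D4: -1728 , -2088 , -2448
D5: -360 , -360
The fifth differences are constant (-360).
-2448 − 360 = -2808;  -9672 − 2808 = -12480;  -28992 − 12480 = -41472;  -73021 − 41472 = -114493;  -162832 − 114493 = -277325
-2808 − 360 = -3168;  -12480 − 3168 = -15648;  -41472 − 15648 = -57120;  -114493 − 57120 = -171613;  -277325 − 171613 = -448938
-3168 − 360 = -3528;  -15648 − 3528 = -19176;  -57120 − 19176 = -76296;  -171613 − 76296 = -247909;  -448938 − 247909 = -696847
-3528 − 360 = -3888;  -19176 − 3888 = -23064;  -76296 − 23064 = -99360;  -247909 − 99360 = -347269;  -696847 − 347269 = -1044116

-1044116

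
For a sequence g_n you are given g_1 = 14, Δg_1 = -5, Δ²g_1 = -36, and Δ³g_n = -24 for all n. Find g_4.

-133

Build the table forward from the leading diagonal:
Δ³: -24, -24, -24, -24
Δ²: -36, -60, -84, -108
Δ: -5, -41, -101, -185
g: 14, 9, -32, -133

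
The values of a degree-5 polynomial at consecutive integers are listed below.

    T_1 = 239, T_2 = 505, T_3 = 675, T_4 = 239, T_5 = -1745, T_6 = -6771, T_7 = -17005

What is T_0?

75

First differences: 266, 170, -436, -1984, -5026, -10234
Second differences: -96, -606, -1548, -3042, -5208
Third differences: -510, -942, -1494, -2166
Fourth differences: -432, -552, -672
Fifth differences: -120, -120
The fifth differences are constant at -120.
Work back: -432 + 120 = -312;  -510 + 312 = -198;  -96 + 198 = 102;  266 − 102 = 164;  239 − 164 = 75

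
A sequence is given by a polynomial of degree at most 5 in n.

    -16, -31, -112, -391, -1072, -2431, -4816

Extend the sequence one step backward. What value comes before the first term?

-7

First differences: -15  -81  -279  -681  -1359  -2385
Second differences: -66  -198  -402  -678  -1026
Third differences: -132  -204  -276  -348
Fourth differences: -72  -72  -72
The fourth differences are constant at -72.
Work back: -132 + 72 = -60;  -66 + 60 = -6;  -15 + 6 = -9;  -16 + 9 = -7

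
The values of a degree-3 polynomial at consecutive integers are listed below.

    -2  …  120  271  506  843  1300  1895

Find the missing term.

35

Using the last 6 terms:
First differences: 151  235  337  457  595
Second differences: 84  102  120  138
Third differences: 18  18  18
Constant third difference = 18.
Extend backward: 84 − 18 = 66;  151 − 66 = 85;  120 − 85 = 35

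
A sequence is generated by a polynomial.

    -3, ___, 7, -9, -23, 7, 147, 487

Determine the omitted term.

7

Using the last 6 terms:
D1: -16  -14  30  140  340
D2: 2  44  110  200
D3: 42  66  90
D4: 24  24
Constant fourth difference = 24.
Extend backward: 42 − 24 = 18;  2 − 18 = -16;  -16 + 16 = 0;  7 + 0 = 7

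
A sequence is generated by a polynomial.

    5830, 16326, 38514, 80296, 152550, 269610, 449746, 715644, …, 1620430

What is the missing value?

1094886

Using the first 8 terms:
Δ: 10496, 22188, 41782, 72254, 117060, 180136, 265898
Δ²: 11692, 19594, 30472, 44806, 63076, 85762
Δ³: 7902, 10878, 14334, 18270, 22686
Δ⁴: 2976, 3456, 3936, 4416
Δ⁵: 480, 480, 480
Constant fifth difference = 480.
Extend forward: 4416 + 480 = 4896;  22686 + 4896 = 27582;  85762 + 27582 = 113344;  265898 + 113344 = 379242;  715644 + 379242 = 1094886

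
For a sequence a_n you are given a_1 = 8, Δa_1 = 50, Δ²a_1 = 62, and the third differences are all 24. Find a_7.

Build the table forward from the leading diagonal:
D3: 24  24  24  24  24  24  24
D2: 62  86  110  134  158  182  206
D1: 50  112  198  308  442  600  782
a: 8  58  170  368  676  1118  1718

1718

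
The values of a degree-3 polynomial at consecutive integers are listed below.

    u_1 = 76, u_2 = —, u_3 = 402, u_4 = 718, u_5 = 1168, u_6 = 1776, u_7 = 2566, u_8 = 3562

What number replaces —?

Using the last 6 terms:
Δ: 316, 450, 608, 790, 996
Δ²: 134, 158, 182, 206
Δ³: 24, 24, 24
Constant third difference = 24.
Extend backward: 134 − 24 = 110;  316 − 110 = 206;  402 − 206 = 196

196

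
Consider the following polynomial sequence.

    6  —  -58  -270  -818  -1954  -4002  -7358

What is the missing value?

-2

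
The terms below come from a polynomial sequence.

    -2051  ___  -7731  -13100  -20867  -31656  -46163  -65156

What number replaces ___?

-4208

Using the last 6 terms:
-5369  -7767  -10789  -14507  -18993
-2398  -3022  -3718  -4486
-624  -696  -768
-72  -72
Constant fourth difference = -72.
Extend backward: -624 + 72 = -552;  -2398 + 552 = -1846;  -5369 + 1846 = -3523;  -7731 + 3523 = -4208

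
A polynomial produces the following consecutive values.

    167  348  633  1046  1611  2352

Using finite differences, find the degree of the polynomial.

D1: 181, 285, 413, 565, 741
D2: 104, 128, 152, 176
D3: 24, 24, 24
The third differences are constant, so the polynomial has degree 3.

3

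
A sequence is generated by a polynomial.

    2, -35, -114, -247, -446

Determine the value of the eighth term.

First differences: -37  -79  -133  -199
Second differences: -42  -54  -66
Third differences: -12  -12
Constant third difference = -12, so extend:
-66 − 12 = -78;  -199 − 78 = -277;  -446 − 277 = -723
-78 − 12 = -90;  -277 − 90 = -367;  -723 − 367 = -1090
-90 − 12 = -102;  -367 − 102 = -469;  -1090 − 469 = -1559

-1559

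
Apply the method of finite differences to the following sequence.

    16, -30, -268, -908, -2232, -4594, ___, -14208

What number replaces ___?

Using the first 6 terms:
First differences: -46, -238, -640, -1324, -2362
Second differences: -192, -402, -684, -1038
Third differences: -210, -282, -354
Fourth differences: -72, -72
Constant fourth difference = -72.
Extend forward: -354 − 72 = -426;  -1038 − 426 = -1464;  -2362 − 1464 = -3826;  -4594 − 3826 = -8420

-8420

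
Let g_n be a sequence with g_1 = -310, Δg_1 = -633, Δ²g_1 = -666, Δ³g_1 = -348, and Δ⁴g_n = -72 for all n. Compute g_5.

-8302

Build the table forward from the leading diagonal:
D4: -72  -72  -72  -72  -72
D3: -348  -420  -492  -564  -636
D2: -666  -1014  -1434  -1926  -2490
D1: -633  -1299  -2313  -3747  -5673
g: -310  -943  -2242  -4555  -8302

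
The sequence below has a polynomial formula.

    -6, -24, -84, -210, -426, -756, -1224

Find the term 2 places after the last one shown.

-2670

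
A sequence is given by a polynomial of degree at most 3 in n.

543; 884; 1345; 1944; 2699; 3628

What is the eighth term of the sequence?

D1: 341  461  599  755  929
D2: 120  138  156  174
D3: 18  18  18
The third differences are constant (18).
174 + 18 = 192;  929 + 192 = 1121;  3628 + 1121 = 4749
192 + 18 = 210;  1121 + 210 = 1331;  4749 + 1331 = 6080

6080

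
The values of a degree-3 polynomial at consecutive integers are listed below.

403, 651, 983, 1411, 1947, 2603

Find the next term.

248  332  428  536  656
84  96  108  120
12  12  12
Constant third difference = 12, so extend:
120 + 12 = 132;  656 + 132 = 788;  2603 + 788 = 3391

3391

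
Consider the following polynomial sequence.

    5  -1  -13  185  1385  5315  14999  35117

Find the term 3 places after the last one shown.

237275

Δ: -6 , -12 , 198 , 1200 , 3930 , 9684 , 20118
Δ²: -6 , 210 , 1002 , 2730 , 5754 , 10434
Δ³: 216 , 792 , 1728 , 3024 , 4680
Δ⁴: 576 , 936 , 1296 , 1656
Δ⁵: 360 , 360 , 360
The fifth differences are constant (360).
1656 + 360 = 2016;  4680 + 2016 = 6696;  10434 + 6696 = 17130;  20118 + 17130 = 37248;  35117 + 37248 = 72365
2016 + 360 = 2376;  6696 + 2376 = 9072;  17130 + 9072 = 26202;  37248 + 26202 = 63450;  72365 + 63450 = 135815
2376 + 360 = 2736;  9072 + 2736 = 11808;  26202 + 11808 = 38010;  63450 + 38010 = 101460;  135815 + 101460 = 237275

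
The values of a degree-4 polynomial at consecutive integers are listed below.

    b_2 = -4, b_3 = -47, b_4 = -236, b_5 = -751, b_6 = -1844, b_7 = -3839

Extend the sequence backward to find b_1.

Δ: -43, -189, -515, -1093, -1995
Δ²: -146, -326, -578, -902
Δ³: -180, -252, -324
Δ⁴: -72, -72
The fourth differences are constant at -72.
Work back: -180 + 72 = -108;  -146 + 108 = -38;  -43 + 38 = -5;  -4 + 5 = 1

1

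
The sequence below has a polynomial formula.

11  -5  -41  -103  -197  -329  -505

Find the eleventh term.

D1: -16, -36, -62, -94, -132, -176
D2: -20, -26, -32, -38, -44
D3: -6, -6, -6, -6
Third differences constant at -6.
-44 − 6 = -50;  -176 − 50 = -226;  -505 − 226 = -731
-50 − 6 = -56;  -226 − 56 = -282;  -731 − 282 = -1013
-56 − 6 = -62;  -282 − 62 = -344;  -1013 − 344 = -1357
-62 − 6 = -68;  -344 − 68 = -412;  -1357 − 412 = -1769

-1769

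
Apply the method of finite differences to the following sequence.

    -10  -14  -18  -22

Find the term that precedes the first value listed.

-6

D1: -4, -4, -4
The first differences are constant at -4.
Work back: -10 + 4 = -6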